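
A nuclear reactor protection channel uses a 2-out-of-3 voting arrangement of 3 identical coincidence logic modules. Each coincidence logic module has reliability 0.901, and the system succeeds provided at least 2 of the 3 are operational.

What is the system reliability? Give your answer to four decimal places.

0.9725

R = Σ_{i=2}^{3} C(3,i) p^i (1−p)^{3−i} with p = 0.901
C(3,2)·0.901^2·0.099^1 = 0.241105
C(3,3)·0.901^3·0.099^0 = 0.731433
Sum = 0.9725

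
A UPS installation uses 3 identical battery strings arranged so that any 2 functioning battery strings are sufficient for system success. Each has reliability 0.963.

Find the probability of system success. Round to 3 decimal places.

R = Σ_{i=2}^{3} C(3,i) p^i (1−p)^{3−i} with p = 0.963
C(3,2)·0.963^2·0.037^1 = 0.10294
C(3,3)·0.963^3·0.037^0 = 0.89306
Sum = 0.996

0.996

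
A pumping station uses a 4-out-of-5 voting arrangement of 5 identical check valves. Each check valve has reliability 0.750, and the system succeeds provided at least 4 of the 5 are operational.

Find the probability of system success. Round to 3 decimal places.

0.633

R = Σ_{i=4}^{5} C(5,i) p^i (1−p)^{5−i} with p = 0.750
C(5,4)·0.750^4·0.250^1 = 0.39551
C(5,5)·0.750^5·0.250^0 = 0.23730
Sum = 0.633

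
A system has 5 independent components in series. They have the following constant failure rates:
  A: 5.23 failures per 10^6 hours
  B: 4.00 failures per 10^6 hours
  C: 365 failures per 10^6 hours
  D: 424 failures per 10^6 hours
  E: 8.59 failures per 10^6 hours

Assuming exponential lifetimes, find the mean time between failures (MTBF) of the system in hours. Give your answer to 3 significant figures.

1240

Series of exponential components: λ_sys = Σ λ_i
λ_sys = 0.00000523 + 0.00000400 + 0.000365 + 0.000424 + 0.00000859 = 8.0682e-04 /h
MTBF = 1 / λ_sys = 1240 h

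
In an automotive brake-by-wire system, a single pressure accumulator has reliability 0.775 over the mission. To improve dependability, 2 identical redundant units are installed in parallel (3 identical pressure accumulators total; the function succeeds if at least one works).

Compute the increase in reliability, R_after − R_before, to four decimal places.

0.2136

R_before = 0.775
R_after = 1 − (1 − 0.775)^3 = 0.9886
ΔR = 0.9886 − 0.775 = 0.2136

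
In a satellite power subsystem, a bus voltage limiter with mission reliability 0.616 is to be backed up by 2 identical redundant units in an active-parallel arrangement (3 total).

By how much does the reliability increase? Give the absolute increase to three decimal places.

0.327

R_before = 0.616
R_after = 1 − (1 − 0.616)^3 = 0.943
ΔR = 0.943 − 0.616 = 0.327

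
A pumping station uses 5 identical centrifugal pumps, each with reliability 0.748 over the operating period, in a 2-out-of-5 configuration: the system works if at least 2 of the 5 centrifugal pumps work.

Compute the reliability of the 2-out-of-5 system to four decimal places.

0.9839

R = Σ_{i=2}^{5} C(5,i) p^i (1−p)^{5−i} with p = 0.748
C(5,2)·0.748^2·0.252^3 = 0.089537
C(5,3)·0.748^3·0.252^2 = 0.265770
C(5,4)·0.748^4·0.252^1 = 0.394436
C(5,5)·0.748^5·0.252^0 = 0.234157
Sum = 0.9839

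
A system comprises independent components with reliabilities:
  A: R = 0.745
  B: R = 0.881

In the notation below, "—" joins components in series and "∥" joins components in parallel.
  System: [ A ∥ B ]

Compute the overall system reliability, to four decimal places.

Parallel (A and B): 1 − (1 − 0.745000)(1 − 0.881000) = 0.9697

0.9697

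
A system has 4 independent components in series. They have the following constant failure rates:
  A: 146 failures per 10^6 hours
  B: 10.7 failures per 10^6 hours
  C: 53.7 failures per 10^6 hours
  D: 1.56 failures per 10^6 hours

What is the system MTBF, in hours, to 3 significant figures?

4720

Series of exponential components: λ_sys = Σ λ_i
λ_sys = 0.000146 + 0.0000107 + 0.0000537 + 0.00000156 = 2.1196e-04 /h
MTBF = 1 / λ_sys = 4720 h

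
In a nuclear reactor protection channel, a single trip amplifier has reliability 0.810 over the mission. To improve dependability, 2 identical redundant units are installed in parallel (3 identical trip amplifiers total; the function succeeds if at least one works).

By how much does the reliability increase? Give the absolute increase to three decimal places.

0.183

R_before = 0.810
R_after = 1 − (1 − 0.810)^3 = 0.993
ΔR = 0.993 − 0.810 = 0.183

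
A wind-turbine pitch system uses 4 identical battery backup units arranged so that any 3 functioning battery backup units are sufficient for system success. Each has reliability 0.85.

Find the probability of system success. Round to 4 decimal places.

R = Σ_{i=3}^{4} C(4,i) p^i (1−p)^{4−i} with p = 0.85
C(4,3)·0.85^3·0.15^1 = 0.368475
C(4,4)·0.85^4·0.15^0 = 0.522006
Sum = 0.8905

0.8905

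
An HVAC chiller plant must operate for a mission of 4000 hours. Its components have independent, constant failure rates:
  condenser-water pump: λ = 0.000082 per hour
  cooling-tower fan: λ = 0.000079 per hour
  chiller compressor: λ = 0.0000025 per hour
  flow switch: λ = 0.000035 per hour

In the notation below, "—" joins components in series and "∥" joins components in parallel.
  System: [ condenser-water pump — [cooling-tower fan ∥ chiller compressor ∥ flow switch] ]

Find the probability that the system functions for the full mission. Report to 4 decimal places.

0.7201

R(condenser-water pump) = exp(−0.000082 × 4000) = 0.720363
R(cooling-tower fan) = exp(−0.000079 × 4000) = 0.729059
R(chiller compressor) = exp(−0.0000025 × 4000) = 0.990050
R(flow switch) = exp(−0.000035 × 4000) = 0.869358
Parallel (cooling-tower fan, chiller compressor, and flow switch): 1 − (1 − 0.729059)(1 − 0.990050)(1 − 0.869358) = 0.999648
Series (condenser-water pump and [0.999648]): 0.720363 × 0.999648 = 0.7201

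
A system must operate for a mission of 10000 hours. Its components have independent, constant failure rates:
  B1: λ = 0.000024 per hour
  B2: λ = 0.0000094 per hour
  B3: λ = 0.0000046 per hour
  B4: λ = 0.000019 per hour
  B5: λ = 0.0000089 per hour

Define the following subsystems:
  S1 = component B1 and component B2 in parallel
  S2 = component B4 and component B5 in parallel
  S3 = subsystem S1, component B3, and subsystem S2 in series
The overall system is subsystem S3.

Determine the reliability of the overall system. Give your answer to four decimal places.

R(B1) = exp(−0.000024 × 10000) = 0.786628
R(B2) = exp(−0.0000094 × 10000) = 0.910283
R(B3) = exp(−0.0000046 × 10000) = 0.955042
R(B4) = exp(−0.000019 × 10000) = 0.826959
R(B5) = exp(−0.0000089 × 10000) = 0.914846
Parallel (B1 and B2): 1 − (1 − 0.786628)(1 − 0.910283) = 0.980857
Parallel (B4 and B5): 1 − (1 − 0.826959)(1 − 0.914846) = 0.985265
Series ([0.980857], B3, and [0.985265]): 0.980857 × 0.955042 × 0.985265 = 0.9230

0.9230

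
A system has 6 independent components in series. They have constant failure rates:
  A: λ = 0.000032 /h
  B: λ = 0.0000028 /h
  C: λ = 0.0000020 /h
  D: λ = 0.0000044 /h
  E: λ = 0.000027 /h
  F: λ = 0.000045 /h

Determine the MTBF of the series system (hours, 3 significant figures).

8830

Series of exponential components: λ_sys = Σ λ_i
λ_sys = 0.000032 + 0.0000028 + 0.0000020 + 0.0000044 + 0.000027 + 0.000045 = 1.1320e-04 /h
MTBF = 1 / λ_sys = 8830 h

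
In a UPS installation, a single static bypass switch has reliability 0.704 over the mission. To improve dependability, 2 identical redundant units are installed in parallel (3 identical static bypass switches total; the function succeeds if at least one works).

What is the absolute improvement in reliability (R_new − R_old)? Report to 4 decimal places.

0.2701

R_before = 0.704
R_after = 1 − (1 − 0.704)^3 = 0.9741
ΔR = 0.9741 − 0.704 = 0.2701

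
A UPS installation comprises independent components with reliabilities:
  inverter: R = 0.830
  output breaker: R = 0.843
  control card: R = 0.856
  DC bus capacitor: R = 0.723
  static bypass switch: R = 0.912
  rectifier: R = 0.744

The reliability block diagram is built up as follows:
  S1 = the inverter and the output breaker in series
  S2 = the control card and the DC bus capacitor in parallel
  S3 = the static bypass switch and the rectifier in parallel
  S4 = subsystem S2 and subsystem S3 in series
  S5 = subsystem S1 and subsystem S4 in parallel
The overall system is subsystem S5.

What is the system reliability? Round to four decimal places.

0.9815

Series (inverter and output breaker): 0.830000 × 0.843000 = 0.699690
Parallel (control card and DC bus capacitor): 1 − (1 − 0.856000)(1 − 0.723000) = 0.960112
Parallel (static bypass switch and rectifier): 1 − (1 − 0.912000)(1 − 0.744000) = 0.977472
Series ([0.960112] and [0.977472]): 0.960112 × 0.977472 = 0.938483
Parallel ([0.699690] and [0.938483]): 1 − (1 − 0.699690)(1 − 0.938483) = 0.9815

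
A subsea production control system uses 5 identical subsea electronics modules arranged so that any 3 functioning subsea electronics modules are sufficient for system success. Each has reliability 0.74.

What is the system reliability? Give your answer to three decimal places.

0.886

R = Σ_{i=3}^{5} C(5,i) p^i (1−p)^{5−i} with p = 0.74
C(5,3)·0.74^3·0.26^2 = 0.27393
C(5,4)·0.74^4·0.26^1 = 0.38983
C(5,5)·0.74^5·0.26^0 = 0.22190
Sum = 0.886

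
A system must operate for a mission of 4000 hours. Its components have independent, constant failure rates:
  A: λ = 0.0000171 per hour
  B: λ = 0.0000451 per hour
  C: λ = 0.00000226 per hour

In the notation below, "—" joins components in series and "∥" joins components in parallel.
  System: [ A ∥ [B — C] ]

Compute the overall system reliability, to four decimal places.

0.9886

R(A) = exp(−0.0000171 × 4000) = 0.933887
R(B) = exp(−0.0000451 × 4000) = 0.834936
R(C) = exp(−0.00000226 × 4000) = 0.991001
Series (B and C): 0.834936 × 0.991001 = 0.827422
Parallel (A and [0.827422]): 1 − (1 − 0.933887)(1 − 0.827422) = 0.9886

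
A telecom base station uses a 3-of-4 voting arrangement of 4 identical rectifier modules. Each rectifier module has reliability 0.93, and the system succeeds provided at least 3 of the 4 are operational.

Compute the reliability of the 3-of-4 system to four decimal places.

0.9733

R = Σ_{i=3}^{4} C(4,i) p^i (1−p)^{4−i} with p = 0.93
C(4,3)·0.93^3·0.07^1 = 0.225220
C(4,4)·0.93^4·0.07^0 = 0.748052
Sum = 0.9733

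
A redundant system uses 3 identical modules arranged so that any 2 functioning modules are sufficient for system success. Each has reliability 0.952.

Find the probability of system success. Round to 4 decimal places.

0.9933

R = Σ_{i=2}^{3} C(3,i) p^i (1−p)^{3−i} with p = 0.952
C(3,2)·0.952^2·0.048^1 = 0.130508
C(3,3)·0.952^3·0.048^0 = 0.862801
Sum = 0.9933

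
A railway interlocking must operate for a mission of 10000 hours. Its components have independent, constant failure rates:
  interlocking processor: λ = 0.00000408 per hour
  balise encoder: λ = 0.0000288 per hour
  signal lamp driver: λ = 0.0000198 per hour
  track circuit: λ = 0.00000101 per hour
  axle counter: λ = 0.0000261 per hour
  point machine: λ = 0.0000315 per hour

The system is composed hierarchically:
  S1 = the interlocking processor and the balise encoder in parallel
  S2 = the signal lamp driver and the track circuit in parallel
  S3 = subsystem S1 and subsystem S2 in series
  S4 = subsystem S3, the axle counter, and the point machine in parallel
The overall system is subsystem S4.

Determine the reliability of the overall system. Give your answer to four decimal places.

R(interlocking processor) = exp(−0.00000408 × 10000) = 0.960021
R(balise encoder) = exp(−0.0000288 × 10000) = 0.749762
R(signal lamp driver) = exp(−0.0000198 × 10000) = 0.820370
R(track circuit) = exp(−0.00000101 × 10000) = 0.989951
R(axle counter) = exp(−0.0000261 × 10000) = 0.770281
R(point machine) = exp(−0.0000315 × 10000) = 0.729789
Parallel (interlocking processor and balise encoder): 1 − (1 − 0.960021)(1 − 0.749762) = 0.989996
Parallel (signal lamp driver and track circuit): 1 − (1 − 0.820370)(1 − 0.989951) = 0.998195
Series ([0.989996] and [0.998195]): 0.989996 × 0.998195 = 0.988209
Parallel ([0.988209], axle counter, and point machine): 1 − (1 − 0.988209)(1 − 0.770281)(1 − 0.729789) = 0.9993

0.9993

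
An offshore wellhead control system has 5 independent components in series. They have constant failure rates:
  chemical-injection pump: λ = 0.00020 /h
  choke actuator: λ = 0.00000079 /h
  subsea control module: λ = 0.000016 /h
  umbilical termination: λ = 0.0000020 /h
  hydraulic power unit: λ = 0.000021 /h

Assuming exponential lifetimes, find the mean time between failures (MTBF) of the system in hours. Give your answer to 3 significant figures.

Series of exponential components: λ_sys = Σ λ_i
λ_sys = 0.00020 + 0.00000079 + 0.000016 + 0.0000020 + 0.000021 = 2.3979e-04 /h
MTBF = 1 / λ_sys = 4170 h

4170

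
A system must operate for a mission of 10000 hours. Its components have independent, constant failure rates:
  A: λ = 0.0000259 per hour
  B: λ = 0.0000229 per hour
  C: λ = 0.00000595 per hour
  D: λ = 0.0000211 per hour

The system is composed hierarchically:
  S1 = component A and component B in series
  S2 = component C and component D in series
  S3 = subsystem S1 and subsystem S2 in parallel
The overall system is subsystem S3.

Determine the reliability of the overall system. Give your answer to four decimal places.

0.9085

R(A) = exp(−0.0000259 × 10000) = 0.771823
R(B) = exp(−0.0000229 × 10000) = 0.795329
R(C) = exp(−0.00000595 × 10000) = 0.942236
R(D) = exp(−0.0000211 × 10000) = 0.809774
Series (A and B): 0.771823 × 0.795329 = 0.613853
Series (C and D): 0.942236 × 0.809774 = 0.762998
Parallel ([0.613853] and [0.762998]): 1 − (1 − 0.613853)(1 − 0.762998) = 0.9085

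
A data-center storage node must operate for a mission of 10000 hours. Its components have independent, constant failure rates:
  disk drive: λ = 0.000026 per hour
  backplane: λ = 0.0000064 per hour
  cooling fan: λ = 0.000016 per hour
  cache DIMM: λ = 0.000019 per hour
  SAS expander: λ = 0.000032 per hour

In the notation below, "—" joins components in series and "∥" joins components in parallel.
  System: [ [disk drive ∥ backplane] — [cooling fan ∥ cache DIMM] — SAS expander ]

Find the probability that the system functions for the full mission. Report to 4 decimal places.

R(disk drive) = exp(−0.000026 × 10000) = 0.771052
R(backplane) = exp(−0.0000064 × 10000) = 0.938005
R(cooling fan) = exp(−0.000016 × 10000) = 0.852144
R(cache DIMM) = exp(−0.000019 × 10000) = 0.826959
R(SAS expander) = exp(−0.000032 × 10000) = 0.726149
Parallel (disk drive and backplane): 1 − (1 − 0.771052)(1 − 0.938005) = 0.985806
Parallel (cooling fan and cache DIMM): 1 − (1 − 0.852144)(1 − 0.826959) = 0.974415
Series ([0.985806], [0.974415], and SAS expander): 0.985806 × 0.974415 × 0.726149 = 0.6975

0.6975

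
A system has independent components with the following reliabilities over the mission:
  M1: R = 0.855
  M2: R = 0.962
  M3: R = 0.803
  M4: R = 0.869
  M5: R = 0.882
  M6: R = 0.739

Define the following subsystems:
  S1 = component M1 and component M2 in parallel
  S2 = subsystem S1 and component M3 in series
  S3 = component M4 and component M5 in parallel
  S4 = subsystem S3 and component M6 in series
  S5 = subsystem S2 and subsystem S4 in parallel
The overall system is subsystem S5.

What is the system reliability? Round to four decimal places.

Parallel (M1 and M2): 1 − (1 − 0.855000)(1 − 0.962000) = 0.994490
Series ([0.994490] and M3): 0.994490 × 0.803000 = 0.798575
Parallel (M4 and M5): 1 − (1 − 0.869000)(1 − 0.882000) = 0.984542
Series ([0.984542] and M6): 0.984542 × 0.739000 = 0.727577
Parallel ([0.798575] and [0.727577]): 1 − (1 − 0.798575)(1 − 0.727577) = 0.9451

0.9451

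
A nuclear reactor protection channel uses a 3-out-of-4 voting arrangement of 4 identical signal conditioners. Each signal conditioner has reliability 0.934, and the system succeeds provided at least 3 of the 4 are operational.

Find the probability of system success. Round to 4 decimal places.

0.9761

R = Σ_{i=3}^{4} C(4,i) p^i (1−p)^{4−i} with p = 0.934
C(4,3)·0.934^3·0.066^1 = 0.215102
C(4,4)·0.934^4·0.066^0 = 0.761005
Sum = 0.9761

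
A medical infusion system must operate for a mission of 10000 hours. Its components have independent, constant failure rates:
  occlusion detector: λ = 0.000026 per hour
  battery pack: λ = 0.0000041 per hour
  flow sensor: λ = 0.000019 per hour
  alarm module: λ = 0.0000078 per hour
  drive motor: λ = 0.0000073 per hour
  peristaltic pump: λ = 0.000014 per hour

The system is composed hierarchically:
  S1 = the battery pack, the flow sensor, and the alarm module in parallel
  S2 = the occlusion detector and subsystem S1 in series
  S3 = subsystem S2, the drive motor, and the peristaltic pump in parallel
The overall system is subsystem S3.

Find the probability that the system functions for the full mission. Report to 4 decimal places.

R(occlusion detector) = exp(−0.000026 × 10000) = 0.771052
R(battery pack) = exp(−0.0000041 × 10000) = 0.959829
R(flow sensor) = exp(−0.000019 × 10000) = 0.826959
R(alarm module) = exp(−0.0000078 × 10000) = 0.924964
R(drive motor) = exp(−0.0000073 × 10000) = 0.929601
R(peristaltic pump) = exp(−0.000014 × 10000) = 0.869358
Parallel (battery pack, flow sensor, and alarm module): 1 − (1 − 0.959829)(1 − 0.826959)(1 − 0.924964) = 0.999478
Series (occlusion detector and [0.999478]): 0.771052 × 0.999478 = 0.770650
Parallel ([0.770650], drive motor, and peristaltic pump): 1 − (1 − 0.770650)(1 − 0.929601)(1 − 0.869358) = 0.9979

0.9979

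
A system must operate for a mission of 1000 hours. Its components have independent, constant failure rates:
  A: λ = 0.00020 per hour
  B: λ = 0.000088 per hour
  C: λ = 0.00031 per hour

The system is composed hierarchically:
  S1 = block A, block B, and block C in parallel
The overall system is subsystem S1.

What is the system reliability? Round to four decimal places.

R(A) = exp(−0.00020 × 1000) = 0.818731
R(B) = exp(−0.000088 × 1000) = 0.915761
R(C) = exp(−0.00031 × 1000) = 0.733447
Parallel (A, B, and C): 1 − (1 − 0.818731)(1 − 0.915761)(1 − 0.733447) = 0.9959

0.9959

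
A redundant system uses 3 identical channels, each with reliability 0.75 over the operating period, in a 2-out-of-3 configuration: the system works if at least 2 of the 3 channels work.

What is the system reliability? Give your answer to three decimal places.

0.844

R = Σ_{i=2}^{3} C(3,i) p^i (1−p)^{3−i} with p = 0.75
C(3,2)·0.75^2·0.25^1 = 0.42188
C(3,3)·0.75^3·0.25^0 = 0.42188
Sum = 0.844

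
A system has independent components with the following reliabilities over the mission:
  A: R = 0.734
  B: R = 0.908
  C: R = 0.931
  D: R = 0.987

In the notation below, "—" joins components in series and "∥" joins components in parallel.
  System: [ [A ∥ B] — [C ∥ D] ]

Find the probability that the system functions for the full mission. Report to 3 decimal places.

Parallel (A and B): 1 − (1 − 0.73400)(1 − 0.90800) = 0.97553
Parallel (C and D): 1 − (1 − 0.93100)(1 − 0.98700) = 0.99910
Series ([0.97553] and [0.99910]): 0.97553 × 0.99910 = 0.975

0.975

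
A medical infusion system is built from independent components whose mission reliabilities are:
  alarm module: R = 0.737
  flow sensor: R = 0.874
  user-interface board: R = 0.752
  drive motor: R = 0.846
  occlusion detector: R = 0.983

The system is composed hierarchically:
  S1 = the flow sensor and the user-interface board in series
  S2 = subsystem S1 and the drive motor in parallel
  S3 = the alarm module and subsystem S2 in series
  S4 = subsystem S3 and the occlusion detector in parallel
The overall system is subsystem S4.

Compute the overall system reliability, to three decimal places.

Series (flow sensor and user-interface board): 0.87400 × 0.75200 = 0.65725
Parallel ([0.65725] and drive motor): 1 − (1 − 0.65725)(1 − 0.84600) = 0.94722
Series (alarm module and [0.94722]): 0.73700 × 0.94722 = 0.69810
Parallel ([0.69810] and occlusion detector): 1 − (1 − 0.69810)(1 − 0.98300) = 0.995

0.995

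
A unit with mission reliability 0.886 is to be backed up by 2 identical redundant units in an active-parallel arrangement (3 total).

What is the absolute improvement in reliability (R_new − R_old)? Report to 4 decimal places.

R_before = 0.886
R_after = 1 − (1 − 0.886)^3 = 0.9985
ΔR = 0.9985 − 0.886 = 0.1125

0.1125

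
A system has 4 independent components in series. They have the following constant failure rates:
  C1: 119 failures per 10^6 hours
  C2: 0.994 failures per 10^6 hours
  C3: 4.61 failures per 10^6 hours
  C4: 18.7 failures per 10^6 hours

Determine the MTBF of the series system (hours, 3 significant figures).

Series of exponential components: λ_sys = Σ λ_i
λ_sys = 0.000119 + 0.000000994 + 0.00000461 + 0.0000187 = 1.4330e-04 /h
MTBF = 1 / λ_sys = 6980 h

6980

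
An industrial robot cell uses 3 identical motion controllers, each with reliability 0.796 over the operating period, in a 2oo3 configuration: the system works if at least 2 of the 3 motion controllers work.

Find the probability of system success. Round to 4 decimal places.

0.8921

R = Σ_{i=2}^{3} C(3,i) p^i (1−p)^{3−i} with p = 0.796
C(3,2)·0.796^2·0.204^1 = 0.387773
C(3,3)·0.796^3·0.204^0 = 0.504358
Sum = 0.8921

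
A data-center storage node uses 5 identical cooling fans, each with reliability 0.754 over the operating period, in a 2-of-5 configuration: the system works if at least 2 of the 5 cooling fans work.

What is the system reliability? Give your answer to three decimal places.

R = Σ_{i=2}^{5} C(5,i) p^i (1−p)^{5−i} with p = 0.754
C(5,2)·0.754^2·0.246^3 = 0.08463
C(5,3)·0.754^3·0.246^2 = 0.25941
C(5,4)·0.754^4·0.246^1 = 0.39755
C(5,5)·0.754^5·0.246^0 = 0.24370
Sum = 0.985

0.985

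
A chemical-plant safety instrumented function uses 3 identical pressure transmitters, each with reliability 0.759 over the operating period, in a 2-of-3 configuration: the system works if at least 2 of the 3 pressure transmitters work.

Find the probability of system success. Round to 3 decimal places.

0.854

R = Σ_{i=2}^{3} C(3,i) p^i (1−p)^{3−i} with p = 0.759
C(3,2)·0.759^2·0.241^1 = 0.41651
C(3,3)·0.759^3·0.241^0 = 0.43725
Sum = 0.854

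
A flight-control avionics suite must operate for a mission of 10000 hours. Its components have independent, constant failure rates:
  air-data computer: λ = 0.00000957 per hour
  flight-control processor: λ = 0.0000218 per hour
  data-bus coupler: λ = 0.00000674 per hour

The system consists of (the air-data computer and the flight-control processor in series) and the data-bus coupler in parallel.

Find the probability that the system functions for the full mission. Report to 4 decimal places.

0.9824

R(air-data computer) = exp(−0.00000957 × 10000) = 0.908737
R(flight-control processor) = exp(−0.0000218 × 10000) = 0.804125
R(data-bus coupler) = exp(−0.00000674 × 10000) = 0.934821
Series (air-data computer and flight-control processor): 0.908737 × 0.804125 = 0.730738
Parallel ([0.730738] and data-bus coupler): 1 − (1 − 0.730738)(1 − 0.934821) = 0.9824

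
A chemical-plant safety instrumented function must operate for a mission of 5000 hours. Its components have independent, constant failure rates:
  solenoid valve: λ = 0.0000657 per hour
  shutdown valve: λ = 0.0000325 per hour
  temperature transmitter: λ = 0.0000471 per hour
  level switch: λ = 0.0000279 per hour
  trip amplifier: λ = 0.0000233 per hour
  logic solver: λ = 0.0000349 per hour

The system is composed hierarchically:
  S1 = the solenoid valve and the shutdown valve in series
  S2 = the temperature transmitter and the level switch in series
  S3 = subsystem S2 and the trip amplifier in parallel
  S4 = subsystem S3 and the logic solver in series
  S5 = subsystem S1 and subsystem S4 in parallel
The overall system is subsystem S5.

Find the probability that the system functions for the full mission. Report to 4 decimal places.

R(solenoid valve) = exp(−0.0000657 × 5000) = 0.720003
R(shutdown valve) = exp(−0.0000325 × 5000) = 0.850016
R(temperature transmitter) = exp(−0.0000471 × 5000) = 0.790176
R(level switch) = exp(−0.0000279 × 5000) = 0.869793
R(trip amplifier) = exp(−0.0000233 × 5000) = 0.890030
R(logic solver) = exp(−0.0000349 × 5000) = 0.839877
Series (solenoid valve and shutdown valve): 0.720003 × 0.850016 = 0.612014
Series (temperature transmitter and level switch): 0.790176 × 0.869793 = 0.687290
Parallel ([0.687290] and trip amplifier): 1 − (1 − 0.687290)(1 − 0.890030) = 0.965611
Series ([0.965611] and logic solver): 0.965611 × 0.839877 = 0.810994
Parallel ([0.612014] and [0.810994]): 1 − (1 − 0.612014)(1 − 0.810994) = 0.9267

0.9267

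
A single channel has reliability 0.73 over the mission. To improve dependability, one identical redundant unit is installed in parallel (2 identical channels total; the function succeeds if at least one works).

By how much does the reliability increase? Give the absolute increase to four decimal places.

R_before = 0.73
R_after = 1 − (1 − 0.73)^2 = 0.9271
ΔR = 0.9271 − 0.73 = 0.1971

0.1971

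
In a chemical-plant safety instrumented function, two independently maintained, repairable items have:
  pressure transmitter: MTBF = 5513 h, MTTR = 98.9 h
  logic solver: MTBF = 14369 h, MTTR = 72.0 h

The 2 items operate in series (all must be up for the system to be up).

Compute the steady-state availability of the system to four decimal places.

0.9775

A(pressure transmitter) = MTBF/(MTBF+MTTR) = 5513/(5513+98.9) = 0.982377
A(logic solver) = MTBF/(MTBF+MTTR) = 14369/(14369+72.0) = 0.995014
Series availability: 0.982377 × 0.995014 = 0.9775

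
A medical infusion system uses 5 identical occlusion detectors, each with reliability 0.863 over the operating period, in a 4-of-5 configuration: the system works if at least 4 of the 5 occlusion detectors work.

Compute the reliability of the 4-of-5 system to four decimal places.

R = Σ_{i=4}^{5} C(5,i) p^i (1−p)^{5−i} with p = 0.863
C(5,4)·0.863^4·0.137^1 = 0.379956
C(5,5)·0.863^5·0.137^0 = 0.478690
Sum = 0.8586

0.8586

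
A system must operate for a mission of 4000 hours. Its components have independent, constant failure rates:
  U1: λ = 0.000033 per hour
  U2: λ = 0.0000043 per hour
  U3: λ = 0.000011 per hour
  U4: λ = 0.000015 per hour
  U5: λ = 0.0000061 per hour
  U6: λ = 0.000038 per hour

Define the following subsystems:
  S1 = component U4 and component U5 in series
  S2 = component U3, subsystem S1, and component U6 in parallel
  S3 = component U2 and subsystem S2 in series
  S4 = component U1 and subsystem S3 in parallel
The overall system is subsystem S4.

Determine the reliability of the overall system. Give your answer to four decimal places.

R(U1) = exp(−0.000033 × 4000) = 0.876341
R(U2) = exp(−0.0000043 × 4000) = 0.982947
R(U3) = exp(−0.000011 × 4000) = 0.956954
R(U4) = exp(−0.000015 × 4000) = 0.941765
R(U5) = exp(−0.0000061 × 4000) = 0.975895
R(U6) = exp(−0.000038 × 4000) = 0.858988
Series (U4 and U5): 0.941765 × 0.975895 = 0.919064
Parallel (U3, [0.919064], and U6): 1 − (1 − 0.956954)(1 − 0.919064)(1 − 0.858988) = 0.999509
Series (U2 and [0.999509]): 0.982947 × 0.999509 = 0.982464
Parallel (U1 and [0.982464]): 1 − (1 − 0.876341)(1 − 0.982464) = 0.9978

0.9978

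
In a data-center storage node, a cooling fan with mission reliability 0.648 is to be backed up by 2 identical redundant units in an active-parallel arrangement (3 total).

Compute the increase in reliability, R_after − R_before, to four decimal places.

R_before = 0.648
R_after = 1 − (1 − 0.648)^3 = 0.9564
ΔR = 0.9564 − 0.648 = 0.3084

0.3084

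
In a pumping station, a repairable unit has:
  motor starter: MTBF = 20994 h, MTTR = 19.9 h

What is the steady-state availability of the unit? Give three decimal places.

0.999

A(motor starter) = MTBF/(MTBF+MTTR) = 20994/(20994+19.9) = 0.999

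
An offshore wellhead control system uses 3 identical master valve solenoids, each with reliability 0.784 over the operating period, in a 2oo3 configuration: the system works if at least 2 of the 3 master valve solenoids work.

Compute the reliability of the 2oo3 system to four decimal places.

0.8802

R = Σ_{i=2}^{3} C(3,i) p^i (1−p)^{3−i} with p = 0.784
C(3,2)·0.784^2·0.216^1 = 0.398297
C(3,3)·0.784^3·0.216^0 = 0.481890
Sum = 0.8802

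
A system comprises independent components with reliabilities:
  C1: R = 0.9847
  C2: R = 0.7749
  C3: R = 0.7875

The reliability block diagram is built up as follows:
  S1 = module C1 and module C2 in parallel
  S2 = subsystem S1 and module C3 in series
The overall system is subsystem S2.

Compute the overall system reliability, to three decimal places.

0.785

Parallel (C1 and C2): 1 − (1 − 0.98470)(1 − 0.77490) = 0.99656
Series ([0.99656] and C3): 0.99656 × 0.78750 = 0.785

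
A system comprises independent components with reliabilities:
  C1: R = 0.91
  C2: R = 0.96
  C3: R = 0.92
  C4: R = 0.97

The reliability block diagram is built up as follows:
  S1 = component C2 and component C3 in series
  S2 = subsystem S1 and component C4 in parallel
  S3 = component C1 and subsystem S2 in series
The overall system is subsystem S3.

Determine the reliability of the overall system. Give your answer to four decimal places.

Series (C2 and C3): 0.960000 × 0.920000 = 0.883200
Parallel ([0.883200] and C4): 1 − (1 − 0.883200)(1 − 0.970000) = 0.996496
Series (C1 and [0.996496]): 0.910000 × 0.996496 = 0.9068

0.9068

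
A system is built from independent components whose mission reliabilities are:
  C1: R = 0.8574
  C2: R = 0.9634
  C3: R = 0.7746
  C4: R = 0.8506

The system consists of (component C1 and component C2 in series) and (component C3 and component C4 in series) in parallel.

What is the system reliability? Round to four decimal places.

Series (C1 and C2): 0.857400 × 0.963400 = 0.826019
Series (C3 and C4): 0.774600 × 0.850600 = 0.658875
Parallel ([0.826019] and [0.658875]): 1 − (1 − 0.826019)(1 − 0.658875) = 0.9407

0.9407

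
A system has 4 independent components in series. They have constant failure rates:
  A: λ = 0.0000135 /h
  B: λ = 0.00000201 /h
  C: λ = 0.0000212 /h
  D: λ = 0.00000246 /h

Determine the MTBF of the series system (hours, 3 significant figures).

Series of exponential components: λ_sys = Σ λ_i
λ_sys = 0.0000135 + 0.00000201 + 0.0000212 + 0.00000246 = 3.9170e-05 /h
MTBF = 1 / λ_sys = 25500 h

25500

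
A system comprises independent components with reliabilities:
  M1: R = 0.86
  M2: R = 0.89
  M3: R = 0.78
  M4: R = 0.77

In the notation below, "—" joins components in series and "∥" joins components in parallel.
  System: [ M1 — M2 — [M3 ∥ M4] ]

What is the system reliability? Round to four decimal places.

Parallel (M3 and M4): 1 − (1 − 0.780000)(1 − 0.770000) = 0.949400
Series (M1, M2, and [0.949400]): 0.860000 × 0.890000 × 0.949400 = 0.7267

0.7267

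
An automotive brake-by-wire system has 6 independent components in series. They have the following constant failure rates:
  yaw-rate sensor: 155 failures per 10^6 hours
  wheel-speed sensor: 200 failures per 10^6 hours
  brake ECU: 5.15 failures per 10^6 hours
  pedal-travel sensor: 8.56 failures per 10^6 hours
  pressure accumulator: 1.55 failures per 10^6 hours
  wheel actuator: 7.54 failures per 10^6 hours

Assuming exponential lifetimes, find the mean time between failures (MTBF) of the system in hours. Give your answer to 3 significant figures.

2650

Series of exponential components: λ_sys = Σ λ_i
λ_sys = 0.000155 + 0.000200 + 0.00000515 + 0.00000856 + 0.00000155 + 0.00000754 = 3.7780e-04 /h
MTBF = 1 / λ_sys = 2650 h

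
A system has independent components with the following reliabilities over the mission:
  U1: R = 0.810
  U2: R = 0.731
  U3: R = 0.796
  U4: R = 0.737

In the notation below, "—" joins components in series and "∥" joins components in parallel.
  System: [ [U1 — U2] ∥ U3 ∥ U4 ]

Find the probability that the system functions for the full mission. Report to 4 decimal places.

Series (U1 and U2): 0.810000 × 0.731000 = 0.592110
Parallel ([0.592110], U3, and U4): 1 − (1 − 0.592110)(1 − 0.796000)(1 − 0.737000) = 0.9781

0.9781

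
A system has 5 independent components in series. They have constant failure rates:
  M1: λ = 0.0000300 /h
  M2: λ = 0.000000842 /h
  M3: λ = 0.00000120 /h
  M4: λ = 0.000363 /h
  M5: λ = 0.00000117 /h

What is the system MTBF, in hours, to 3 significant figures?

Series of exponential components: λ_sys = Σ λ_i
λ_sys = 0.0000300 + 0.000000842 + 0.00000120 + 0.000363 + 0.00000117 = 3.9621e-04 /h
MTBF = 1 / λ_sys = 2520 h

2520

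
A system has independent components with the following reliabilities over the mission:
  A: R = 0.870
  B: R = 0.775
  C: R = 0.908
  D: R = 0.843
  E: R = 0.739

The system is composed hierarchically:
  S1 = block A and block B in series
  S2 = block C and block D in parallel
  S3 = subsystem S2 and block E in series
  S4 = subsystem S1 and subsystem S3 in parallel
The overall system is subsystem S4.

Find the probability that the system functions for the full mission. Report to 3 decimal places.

Series (A and B): 0.87000 × 0.77500 = 0.67425
Parallel (C and D): 1 − (1 − 0.90800)(1 − 0.84300) = 0.98556
Series ([0.98556] and E): 0.98556 × 0.73900 = 0.72833
Parallel ([0.67425] and [0.72833]): 1 − (1 − 0.67425)(1 − 0.72833) = 0.912

0.912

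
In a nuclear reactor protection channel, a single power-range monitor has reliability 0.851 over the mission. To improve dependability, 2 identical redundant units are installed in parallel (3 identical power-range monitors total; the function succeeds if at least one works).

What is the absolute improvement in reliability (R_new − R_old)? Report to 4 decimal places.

0.1457

R_before = 0.851
R_after = 1 − (1 − 0.851)^3 = 0.9967
ΔR = 0.9967 − 0.851 = 0.1457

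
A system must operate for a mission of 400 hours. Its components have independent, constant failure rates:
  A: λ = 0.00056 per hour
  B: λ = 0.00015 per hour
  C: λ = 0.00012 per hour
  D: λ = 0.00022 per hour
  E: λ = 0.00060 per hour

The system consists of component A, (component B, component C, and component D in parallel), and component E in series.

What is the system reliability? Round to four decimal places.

0.6286

R(A) = exp(−0.00056 × 400) = 0.799315
R(B) = exp(−0.00015 × 400) = 0.941765
R(C) = exp(−0.00012 × 400) = 0.953134
R(D) = exp(−0.00022 × 400) = 0.915761
R(E) = exp(−0.00060 × 400) = 0.786628
Parallel (B, C, and D): 1 − (1 − 0.941765)(1 − 0.953134)(1 − 0.915761) = 0.999770
Series (A, [0.999770], and E): 0.799315 × 0.999770 × 0.786628 = 0.6286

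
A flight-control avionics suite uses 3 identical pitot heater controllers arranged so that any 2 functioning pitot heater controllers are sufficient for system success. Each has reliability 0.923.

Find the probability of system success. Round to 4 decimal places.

R = Σ_{i=2}^{3} C(3,i) p^i (1−p)^{3−i} with p = 0.923
C(3,2)·0.923^2·0.077^1 = 0.196796
C(3,3)·0.923^3·0.077^0 = 0.786330
Sum = 0.9831

0.9831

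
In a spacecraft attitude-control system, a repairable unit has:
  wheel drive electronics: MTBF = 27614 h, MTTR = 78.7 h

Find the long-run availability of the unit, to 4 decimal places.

A(wheel drive electronics) = MTBF/(MTBF+MTTR) = 27614/(27614+78.7) = 0.9972

0.9972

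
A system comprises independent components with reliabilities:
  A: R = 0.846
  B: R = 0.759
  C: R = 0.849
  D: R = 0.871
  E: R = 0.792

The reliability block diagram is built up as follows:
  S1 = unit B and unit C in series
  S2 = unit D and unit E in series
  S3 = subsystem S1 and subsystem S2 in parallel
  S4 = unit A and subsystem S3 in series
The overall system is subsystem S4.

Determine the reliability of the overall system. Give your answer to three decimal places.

Series (B and C): 0.75900 × 0.84900 = 0.64439
Series (D and E): 0.87100 × 0.79200 = 0.68983
Parallel ([0.64439] and [0.68983]): 1 − (1 − 0.64439)(1 − 0.68983) = 0.88970
Series (A and [0.88970]): 0.84600 × 0.88970 = 0.753

0.753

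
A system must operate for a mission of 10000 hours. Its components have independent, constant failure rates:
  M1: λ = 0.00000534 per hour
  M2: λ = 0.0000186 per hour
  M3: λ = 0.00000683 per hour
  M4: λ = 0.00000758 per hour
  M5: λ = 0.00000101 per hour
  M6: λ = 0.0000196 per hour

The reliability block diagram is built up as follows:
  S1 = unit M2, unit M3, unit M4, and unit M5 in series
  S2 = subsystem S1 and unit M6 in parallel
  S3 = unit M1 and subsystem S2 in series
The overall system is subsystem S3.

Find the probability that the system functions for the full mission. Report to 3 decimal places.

R(M1) = exp(−0.00000534 × 10000) = 0.94800
R(M2) = exp(−0.0000186 × 10000) = 0.83027
R(M3) = exp(−0.00000683 × 10000) = 0.93398
R(M4) = exp(−0.00000758 × 10000) = 0.92700
R(M5) = exp(−0.00000101 × 10000) = 0.98995
R(M6) = exp(−0.0000196 × 10000) = 0.82201
Series (M2, M3, M4, and M5): 0.83027 × 0.93398 × 0.92700 × 0.98995 = 0.71162
Parallel ([0.71162] and M6): 1 − (1 − 0.71162)(1 − 0.82201) = 0.94867
Series (M1 and [0.94867]): 0.94800 × 0.94867 = 0.899

0.899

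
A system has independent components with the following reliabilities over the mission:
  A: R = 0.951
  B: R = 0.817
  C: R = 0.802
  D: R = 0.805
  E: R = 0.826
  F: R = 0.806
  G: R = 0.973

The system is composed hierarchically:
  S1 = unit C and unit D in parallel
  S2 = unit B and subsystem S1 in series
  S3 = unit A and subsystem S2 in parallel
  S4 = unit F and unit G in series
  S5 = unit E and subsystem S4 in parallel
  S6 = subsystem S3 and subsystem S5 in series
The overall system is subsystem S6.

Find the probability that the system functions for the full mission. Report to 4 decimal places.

0.9523

Parallel (C and D): 1 − (1 − 0.802000)(1 − 0.805000) = 0.961390
Series (B and [0.961390]): 0.817000 × 0.961390 = 0.785456
Parallel (A and [0.785456]): 1 − (1 − 0.951000)(1 − 0.785456) = 0.989487
Series (F and G): 0.806000 × 0.973000 = 0.784238
Parallel (E and [0.784238]): 1 − (1 − 0.826000)(1 − 0.784238) = 0.962457
Series ([0.989487] and [0.962457]): 0.989487 × 0.962457 = 0.9523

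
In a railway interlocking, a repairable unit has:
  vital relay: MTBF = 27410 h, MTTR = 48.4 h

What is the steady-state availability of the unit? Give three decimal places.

0.998

A(vital relay) = MTBF/(MTBF+MTTR) = 27410/(27410+48.4) = 0.998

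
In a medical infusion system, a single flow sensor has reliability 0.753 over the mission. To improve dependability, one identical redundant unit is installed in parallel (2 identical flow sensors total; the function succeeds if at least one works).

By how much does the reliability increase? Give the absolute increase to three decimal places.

R_before = 0.753
R_after = 1 − (1 − 0.753)^2 = 0.939
ΔR = 0.939 − 0.753 = 0.186

0.186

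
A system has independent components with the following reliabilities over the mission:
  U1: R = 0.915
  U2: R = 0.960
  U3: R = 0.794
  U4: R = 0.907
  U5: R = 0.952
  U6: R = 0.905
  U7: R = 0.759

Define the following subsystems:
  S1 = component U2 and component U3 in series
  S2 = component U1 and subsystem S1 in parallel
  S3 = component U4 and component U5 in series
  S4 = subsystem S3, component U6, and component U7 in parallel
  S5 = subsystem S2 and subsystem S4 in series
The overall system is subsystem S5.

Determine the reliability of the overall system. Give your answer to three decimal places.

Series (U2 and U3): 0.96000 × 0.79400 = 0.76224
Parallel (U1 and [0.76224]): 1 − (1 − 0.91500)(1 − 0.76224) = 0.97979
Series (U4 and U5): 0.90700 × 0.95200 = 0.86346
Parallel ([0.86346], U6, and U7): 1 − (1 − 0.86346)(1 − 0.90500)(1 − 0.75900) = 0.99687
Series ([0.97979] and [0.99687]): 0.97979 × 0.99687 = 0.977

0.977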